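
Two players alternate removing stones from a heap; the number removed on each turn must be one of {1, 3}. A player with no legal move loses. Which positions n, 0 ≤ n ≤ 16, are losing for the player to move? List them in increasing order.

0, 2, 4, 6, 8, 10, 12, 14, 16

n :  0  1  2  3  4  5  6  7  8  9 10 11 12 13 14 15 16
G :  0  1  0  1  0  1  0  1  0  1  0  1  0  1  0  1  0
P-positions are exactly the n with G(n) = 0.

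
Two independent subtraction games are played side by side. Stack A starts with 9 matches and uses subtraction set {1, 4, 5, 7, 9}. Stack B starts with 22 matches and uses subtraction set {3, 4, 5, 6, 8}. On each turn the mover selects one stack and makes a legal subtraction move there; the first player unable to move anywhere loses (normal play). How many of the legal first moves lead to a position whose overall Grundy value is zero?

Stack A, S = {1, 4, 5, 7, 9}:
G(0) = 0
G(1) = mex{0} = 1
G(2) = mex{1} = 0
G(3) = mex{0} = 1
G(4) = mex{1,0} = 2
G(5) = mex{2,1,0} = 3
G(6) = mex{3,0,1} = 2
G(7) = mex{2,1,0,0} = 3
G(8) = mex{3,2,1,1} = 0
G(9) = mex{0,3,2,0,0} = 1
G_A(9) = 1.
Stack B, S = {3, 4, 5, 6, 8}:
G(0) = 0
G(1) = mex{} = 0
G(2) = mex{} = 0
G(3) = mex{0} = 1
G(4) = mex{0,0} = 1
G(5) = mex{0,0,0} = 1
G(6) = mex{1,0,0,0} = 2
G(7) = mex{1,1,0,0} = 2
G(8) = mex{1,1,1,0,0} = 2
G(9) = mex{2,1,1,1,0} = 3
G(10) = mex{2,2,1,1,0} = 3
G(11) = mex{2,2,2,1,1} = 0
G(12) = mex{3,2,2,2,1} = 0
G(13) = mex{3,3,2,2,1} = 0
G(14) = mex{0,3,3,2,2} = 1
G(15) = mex{0,0,3,3,2} = 1
G(16) = mex{0,0,0,3,2} = 1
G(17) = mex{1,0,0,0,3} = 2
G(18) = mex{1,1,0,0,3} = 2
G(19) = mex{1,1,1,0,0} = 2
G(20) = mex{2,1,1,1,0} = 3
G(21) = mex{2,2,1,1,0} = 3
G(22) = mex{2,2,2,1,1} = 0
G_B(22) = 0.
Combined Grundy value = 1 ⊕ 0 = 1.
A winning move leaves total XOR = 0, i.e. changes one component's Grundy value g to g ⊕ X where X is the current total.
Stack A: need g' = 1⊕1 = 0. Options: 9−1→G=0, 9−4→G=3, 9−5→G=2, 9−7→G=0, 9−9→G=0. Hits: 3.
Stack B: need g' = 0⊕1 = 1. Options: 22−3→G=2, 22−4→G=2, 22−5→G=2, 22−6→G=1, 22−8→G=1. Hits: 2.

5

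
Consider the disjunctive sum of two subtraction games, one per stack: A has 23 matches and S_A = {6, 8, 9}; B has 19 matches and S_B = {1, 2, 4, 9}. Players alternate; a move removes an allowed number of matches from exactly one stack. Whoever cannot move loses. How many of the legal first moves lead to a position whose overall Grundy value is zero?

3

Stack A, S = {6, 8, 9}:
n :  0  1  2  3  4  5  6  7  8  9 10 11 12 13 14 15 16 17 18 19 20 21 22 23
G :  0  0  0  0  0  0  1  1  1  1  1  1  2  2  2  0  0  0  0  0  0  1  1  1
G_A(23) = 1.
Stack B, S = {1, 2, 4, 9}:
G(0) = 0
G(1) = mex{0} = 1
G(2) = mex{1,0} = 2
G(3) = mex{2,1} = 0
G(4) = mex{0,2,0} = 1
G(5) = mex{1,0,1} = 2
G(6) = mex{2,1,2} = 0
G(7) = mex{0,2,0} = 1
G(8) = mex{1,0,1} = 2
G(9) = mex{2,1,2,0} = 3
G(10) = mex{3,2,0,1} = 4
G(11) = mex{4,3,1,2} = 0
G(12) = mex{0,4,2,0} = 1
G(13) = mex{1,0,3,1} = 2
G(14) = mex{2,1,4,2} = 0
G(15) = mex{0,2,0,0} = 1
G(16) = mex{1,0,1,1} = 2
G(17) = mex{2,1,2,2} = 0
G(18) = mex{0,2,0,3} = 1
G(19) = mex{1,0,1,4} = 2
G_B(19) = 2.
Combined Grundy value = 1 ⊕ 2 = 3.
A winning move leaves total XOR = 0, i.e. changes one component's Grundy value g to g ⊕ X where X is the current total.
Stack A: need g' = 1⊕3 = 2. Options: 23−6→G=0, 23−8→G=0, 23−9→G=2. Hits: 1.
Stack B: need g' = 2⊕3 = 1. Options: 19−1→G=1, 19−2→G=0, 19−4→G=1, 19−9→G=4. Hits: 2.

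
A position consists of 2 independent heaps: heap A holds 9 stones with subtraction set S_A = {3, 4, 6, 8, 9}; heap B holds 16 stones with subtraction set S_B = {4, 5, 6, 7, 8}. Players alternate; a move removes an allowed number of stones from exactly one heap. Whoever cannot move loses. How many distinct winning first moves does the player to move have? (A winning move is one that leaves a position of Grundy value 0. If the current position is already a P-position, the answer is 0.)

2

Heap A, S = {3, 4, 6, 8, 9}:
G(0) = 0
G(1) = mex{} = 0
G(2) = mex{} = 0
G(3) = mex{0} = 1
G(4) = mex{0,0} = 1
G(5) = mex{0,0} = 1
G(6) = mex{1,0,0} = 2
G(7) = mex{1,1,0} = 2
G(8) = mex{1,1,0,0} = 2
G(9) = mex{2,1,1,0,0} = 3
G_A(9) = 3.
Heap B, S = {4, 5, 6, 7, 8}:
G(0) = 0
G(1) = mex{} = 0
G(2) = mex{} = 0
G(3) = mex{} = 0
G(4) = mex{0} = 1
G(5) = mex{0,0} = 1
G(6) = mex{0,0,0} = 1
G(7) = mex{0,0,0,0} = 1
G(8) = mex{1,0,0,0,0} = 2
G(9) = mex{1,1,0,0,0} = 2
G(10) = mex{1,1,1,0,0} = 2
G(11) = mex{1,1,1,1,0} = 2
G(12) = mex{2,1,1,1,1} = 0
G(13) = mex{2,2,1,1,1} = 0
G(14) = mex{2,2,2,1,1} = 0
G(15) = mex{2,2,2,2,1} = 0
G(16) = mex{0,2,2,2,2} = 1
G_B(16) = 1.
Combined Grundy value = 3 ⊕ 1 = 2.
A winning move leaves total XOR = 0, i.e. changes one component's Grundy value g to g ⊕ X where X is the current total.
Heap A: need g' = 3⊕2 = 1. Options: 9−3→G=2, 9−4→G=1, 9−6→G=1, 9−8→G=0, 9−9→G=0. Hits: 2.
Heap B: need g' = 1⊕2 = 3. Options: 16−4→G=0, 16−5→G=2, 16−6→G=2, 16−7→G=2, 16−8→G=2. Hits: 0.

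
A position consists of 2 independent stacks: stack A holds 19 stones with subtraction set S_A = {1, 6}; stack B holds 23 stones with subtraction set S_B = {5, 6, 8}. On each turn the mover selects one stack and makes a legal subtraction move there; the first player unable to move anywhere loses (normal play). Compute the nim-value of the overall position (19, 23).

3

Stack A, S = {1, 6}:
G(0) = 0
G(1) = mex{0} = 1
G(2) = mex{1} = 0
G(3) = mex{0} = 1
G(4) = mex{1} = 0
G(5) = mex{0} = 1
G(6) = mex{1,0} = 2
G(7) = mex{2,1} = 0
G(8) = mex{0,0} = 1
G(9) = mex{1,1} = 0
G(10) = mex{0,0} = 1
G(11) = mex{1,1} = 0
G(12) = mex{0,2} = 1
G(13) = mex{1,0} = 2
G(14) = mex{2,1} = 0
G(15) = mex{0,0} = 1
G(16) = mex{1,1} = 0
G(17) = mex{0,0} = 1
G(18) = mex{1,1} = 0
G(19) = mex{0,2} = 1
G_A(19) = 1.
Stack B, S = {5, 6, 8}:
n :  0  1  2  3  4  5  6  7  8  9 10 11 12 13 14 15 16 17 18 19 20 21 22 23
G :  0  0  0  0  0  1  1  1  1  1  2  2  2  0  0  0  0  0  1  1  1  1  1  2
G_B(23) = 2.
Combined Grundy value = 1 ⊕ 2 = 3.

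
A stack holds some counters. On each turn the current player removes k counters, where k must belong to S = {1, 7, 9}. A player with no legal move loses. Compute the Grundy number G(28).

n :  0  1  2  3  4  5  6  7  8  9 10 11 12 13 14 15 16 17 18 19 20 21 22 23 24 25 26 27 28
G :  0  1  0  1  0  1  0  1  0  1  0  1  0  1  0  1  0  1  0  1  0  1  0  1  0  1  0  1  0

0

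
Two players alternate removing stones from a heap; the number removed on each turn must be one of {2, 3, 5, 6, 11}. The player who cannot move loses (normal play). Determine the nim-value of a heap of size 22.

3

G(0) = 0
G(1) = mex{} = 0
G(2) = mex{0} = 1
G(3) = mex{0,0} = 1
G(4) = mex{1,0} = 2
G(5) = mex{1,1,0} = 2
G(6) = mex{2,1,0,0} = 3
G(7) = mex{2,2,1,0} = 3
G(8) = mex{3,2,1,1} = 0
G(9) = mex{3,3,2,1} = 0
G(10) = mex{0,3,2,2} = 1
G(11) = mex{0,0,3,2,0} = 1
G(12) = mex{1,0,3,3,0} = 2
G(13) = mex{1,1,0,3,1} = 2
G(14) = mex{2,1,0,0,1} = 3
G(15) = mex{2,2,1,0,2} = 3
G(16) = mex{3,2,1,1,2} = 0
G(17) = mex{3,3,2,1,3} = 0
G(18) = mex{0,3,2,2,3} = 1
G(19) = mex{0,0,3,2,0} = 1
G(20) = mex{1,0,3,3,0} = 2
G(21) = mex{1,1,0,3,1} = 2
G(22) = mex{2,1,0,0,1} = 3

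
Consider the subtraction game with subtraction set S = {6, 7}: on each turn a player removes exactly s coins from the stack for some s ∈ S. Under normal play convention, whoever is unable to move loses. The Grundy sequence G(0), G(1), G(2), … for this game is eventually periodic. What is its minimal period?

13

G(0) = 0
G(1) = mex{} = 0
G(2) = mex{} = 0
G(3) = mex{} = 0
G(4) = mex{} = 0
G(5) = mex{} = 0
G(6) = mex{0} = 1
G(7) = mex{0,0} = 1
G(8) = mex{0,0} = 1
G(9) = mex{0,0} = 1
G(10) = mex{0,0} = 1
G(11) = mex{0,0} = 1
G(12) = mex{1,0} = 2
G(13) = mex{1,1} = 0
G(14) = mex{1,1} = 0
G(15) = mex{1,1} = 0
G(16) = mex{1,1} = 0
G(17) = mex{1,1} = 0
G(18) = mex{2,1} = 0
G(19) = mex{0,2} = 1
G(20) = mex{0,0} = 1
G(21) = mex{0,0} = 1
G(22) = mex{0,0} = 1
G(23) = mex{0,0} = 1
G(24) = mex{0,0} = 1
G(25) = mex{1,0} = 2
G(26) = mex{1,1} = 0
G(27) = mex{1,1} = 0
G(n+13) = G(n) holds for n = 0,…,6 (a full window of length max(S) = 7), so the sequence is purely periodic with period 13.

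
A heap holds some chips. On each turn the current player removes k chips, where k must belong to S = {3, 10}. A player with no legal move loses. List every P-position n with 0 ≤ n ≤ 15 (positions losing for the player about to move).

n :  0  1  2  3  4  5  6  7  8  9 10 11 12 13 14 15
G :  0  0  0  1  1  1  0  0  0  1  1  1  2  0  0  0
P-positions are exactly the n with G(n) = 0.

0, 1, 2, 6, 7, 8, 13, 14, 15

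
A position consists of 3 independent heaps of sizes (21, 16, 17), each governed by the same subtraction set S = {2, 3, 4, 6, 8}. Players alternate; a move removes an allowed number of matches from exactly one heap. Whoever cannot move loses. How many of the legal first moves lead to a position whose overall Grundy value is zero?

0

All heaps use S = {2, 3, 4, 6, 8}:
n :  0  1  2  3  4  5  6  7  8  9 10 11 12 13 14 15 16 17 18 19 20 21
G :  0  0  1  1  2  2  3  3  4  4  0  0  1  1  2  2  3  3  4  4  0  0
Heap A: G(21) = 0.
Heap B: G(16) = 3.
Heap C: G(17) = 3.
Combined Grundy value = 0 ⊕ 3 ⊕ 3 = 0.
A winning move leaves total XOR = 0, i.e. changes one component's Grundy value g to g ⊕ X where X is the current total.
Heap A: target g' = 0⊕0 = 0, but every legal move changes the Grundy value (mex property), so 0 moves.
Heap B: target g' = 3⊕0 = 3, but every legal move changes the Grundy value (mex property), so 0 moves.
Heap C: target g' = 3⊕0 = 3, but every legal move changes the Grundy value (mex property), so 0 moves.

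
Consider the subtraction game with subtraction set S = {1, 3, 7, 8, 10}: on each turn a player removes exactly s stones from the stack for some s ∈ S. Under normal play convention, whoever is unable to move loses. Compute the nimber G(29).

2

n :  0  1  2  3  4  5  6  7  8  9 10 11 12 13 14 15 16 17 18 19 20 21 22 23 24 25 26 27 28 29
G :  0  1  0  1  0  1  0  1  2  3  2  3  2  3  2  0  1  0  1  0  1  0  1  2  3  2  3  2  3  2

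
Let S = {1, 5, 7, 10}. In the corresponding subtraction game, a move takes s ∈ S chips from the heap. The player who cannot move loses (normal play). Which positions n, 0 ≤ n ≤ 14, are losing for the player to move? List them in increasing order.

G(0) = 0
G(1) = mex{0} = 1
G(2) = mex{1} = 0
G(3) = mex{0} = 1
G(4) = mex{1} = 0
G(5) = mex{0,0} = 1
G(6) = mex{1,1} = 0
G(7) = mex{0,0,0} = 1
G(8) = mex{1,1,1} = 0
G(9) = mex{0,0,0} = 1
G(10) = mex{1,1,1,0} = 2
G(11) = mex{2,0,0,1} = 3
G(12) = mex{3,1,1,0} = 2
G(13) = mex{2,0,0,1} = 3
G(14) = mex{3,1,1,0} = 2
P-positions are exactly the n with G(n) = 0.

0, 2, 4, 6, 8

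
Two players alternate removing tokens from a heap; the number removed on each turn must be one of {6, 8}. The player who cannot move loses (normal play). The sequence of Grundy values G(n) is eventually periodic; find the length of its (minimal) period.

G(0) = 0
G(1) = mex{} = 0
G(2) = mex{} = 0
G(3) = mex{} = 0
G(4) = mex{} = 0
G(5) = mex{} = 0
G(6) = mex{0} = 1
G(7) = mex{0} = 1
G(8) = mex{0,0} = 1
G(9) = mex{0,0} = 1
G(10) = mex{0,0} = 1
G(11) = mex{0,0} = 1
G(12) = mex{1,0} = 2
G(13) = mex{1,0} = 2
G(14) = mex{1,1} = 0
G(15) = mex{1,1} = 0
G(16) = mex{1,1} = 0
G(17) = mex{1,1} = 0
G(18) = mex{2,1} = 0
G(19) = mex{2,1} = 0
G(20) = mex{0,2} = 1
G(21) = mex{0,2} = 1
G(22) = mex{0,0} = 1
G(23) = mex{0,0} = 1
G(24) = mex{0,0} = 1
G(25) = mex{0,0} = 1
G(26) = mex{1,0} = 2
G(27) = mex{1,0} = 2
G(28) = mex{1,1} = 0
G(29) = mex{1,1} = 0
G(n+14) = G(n) holds for n = 0,…,7 (a full window of length max(S) = 8), so the sequence is purely periodic with period 14.

14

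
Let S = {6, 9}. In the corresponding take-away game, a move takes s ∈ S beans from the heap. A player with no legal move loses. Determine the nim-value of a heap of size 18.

0

n :  0  1  2  3  4  5  6  7  8  9 10 11 12 13 14 15 16 17 18
G :  0  0  0  0  0  0  1  1  1  1  1  1  2  2  2  0  0  0  0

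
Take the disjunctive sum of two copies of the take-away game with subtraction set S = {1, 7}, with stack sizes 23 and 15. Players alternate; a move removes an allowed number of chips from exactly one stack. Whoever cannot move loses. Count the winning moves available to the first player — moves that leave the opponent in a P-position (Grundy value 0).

All stacks use S = {1, 7}:
n :  0  1  2  3  4  5  6  7  8  9 10 11 12 13 14 15 16 17 18 19 20 21 22 23
G :  0  1  0  1  0  1  0  1  0  1  0  1  0  1  0  1  0  1  0  1  0  1  0  1
Stack A: G(23) = 1.
Stack B: G(15) = 1.
Combined Grundy value = 1 ⊕ 1 = 0.
A winning move leaves total XOR = 0, i.e. changes one component's Grundy value g to g ⊕ X where X is the current total.
Stack A: target g' = 1⊕0 = 1, but every legal move changes the Grundy value (mex property), so 0 moves.
Stack B: target g' = 1⊕0 = 1, but every legal move changes the Grundy value (mex property), so 0 moves.

0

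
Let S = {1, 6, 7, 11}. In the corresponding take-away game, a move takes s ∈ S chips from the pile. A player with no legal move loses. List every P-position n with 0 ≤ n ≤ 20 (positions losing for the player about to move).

0, 2, 4, 12, 14, 16

n :  0  1  2  3  4  5  6  7  8  9 10 11 12 13 14 15 16 17 18 19 20
G :  0  1  0  1  0  1  2  3  2  3  2  3  0  1  0  1  0  1  2  3  2
P-positions are exactly the n with G(n) = 0.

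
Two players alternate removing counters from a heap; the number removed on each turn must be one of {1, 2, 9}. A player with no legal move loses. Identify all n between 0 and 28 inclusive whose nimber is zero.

0, 3, 6, 10, 13, 16, 20, 23, 26

G(0) = 0
G(1) = mex{0} = 1
G(2) = mex{1,0} = 2
G(3) = mex{2,1} = 0
G(4) = mex{0,2} = 1
G(5) = mex{1,0} = 2
G(6) = mex{2,1} = 0
G(7) = mex{0,2} = 1
G(8) = mex{1,0} = 2
G(9) = mex{2,1,0} = 3
G(10) = mex{3,2,1} = 0
G(11) = mex{0,3,2} = 1
G(12) = mex{1,0,0} = 2
G(13) = mex{2,1,1} = 0
G(14) = mex{0,2,2} = 1
G(15) = mex{1,0,0} = 2
G(16) = mex{2,1,1} = 0
G(17) = mex{0,2,2} = 1
G(18) = mex{1,0,3} = 2
G(19) = mex{2,1,0} = 3
G(20) = mex{3,2,1} = 0
G(21) = mex{0,3,2} = 1
G(22) = mex{1,0,0} = 2
G(23) = mex{2,1,1} = 0
G(24) = mex{0,2,2} = 1
G(25) = mex{1,0,0} = 2
G(26) = mex{2,1,1} = 0
G(27) = mex{0,2,2} = 1
G(28) = mex{1,0,3} = 2
P-positions are exactly the n with G(n) = 0.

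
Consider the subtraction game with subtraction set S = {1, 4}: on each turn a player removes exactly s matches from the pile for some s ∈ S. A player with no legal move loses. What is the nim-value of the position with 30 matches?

0

G(0) = 0
G(1) = mex{0} = 1
G(2) = mex{1} = 0
G(3) = mex{0} = 1
G(4) = mex{1,0} = 2
G(5) = mex{2,1} = 0
G(6) = mex{0,0} = 1
G(7) = mex{1,1} = 0
G(8) = mex{0,2} = 1
G(9) = mex{1,0} = 2
G(10) = mex{2,1} = 0
G(11) = mex{0,0} = 1
G(12) = mex{1,1} = 0
G(13) = mex{0,2} = 1
G(14) = mex{1,0} = 2
G(15) = mex{2,1} = 0
G(16) = mex{0,0} = 1
G(17) = mex{1,1} = 0
G(18) = mex{0,2} = 1
G(19) = mex{1,0} = 2
G(20) = mex{2,1} = 0
G(21) = mex{0,0} = 1
G(22) = mex{1,1} = 0
G(23) = mex{0,2} = 1
G(24) = mex{1,0} = 2
G(25) = mex{2,1} = 0
G(26) = mex{0,0} = 1
G(27) = mex{1,1} = 0
G(28) = mex{0,2} = 1
G(29) = mex{1,0} = 2
G(30) = mex{2,1} = 0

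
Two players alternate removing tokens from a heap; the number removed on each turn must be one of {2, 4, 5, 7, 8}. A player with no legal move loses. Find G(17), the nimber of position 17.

G(0) = 0
G(1) = mex{} = 0
G(2) = mex{0} = 1
G(3) = mex{0} = 1
G(4) = mex{1,0} = 2
G(5) = mex{1,0,0} = 2
G(6) = mex{2,1,0} = 3
G(7) = mex{2,1,1,0} = 3
G(8) = mex{3,2,1,0,0} = 4
G(9) = mex{3,2,2,1,0} = 4
G(10) = mex{4,3,2,1,1} = 0
G(11) = mex{4,3,3,2,1} = 0
G(12) = mex{0,4,3,2,2} = 1
G(13) = mex{0,4,4,3,2} = 1
G(14) = mex{1,0,4,3,3} = 2
G(15) = mex{1,0,0,4,3} = 2
G(16) = mex{2,1,0,4,4} = 3
G(17) = mex{2,1,1,0,4} = 3

3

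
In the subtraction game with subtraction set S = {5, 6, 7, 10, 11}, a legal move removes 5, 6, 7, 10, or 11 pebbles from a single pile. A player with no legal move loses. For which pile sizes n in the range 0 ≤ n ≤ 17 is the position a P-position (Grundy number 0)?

0, 1, 2, 3, 4, 16, 17

G(0) = 0
G(1) = mex{} = 0
G(2) = mex{} = 0
G(3) = mex{} = 0
G(4) = mex{} = 0
G(5) = mex{0} = 1
G(6) = mex{0,0} = 1
G(7) = mex{0,0,0} = 1
G(8) = mex{0,0,0} = 1
G(9) = mex{0,0,0} = 1
G(10) = mex{1,0,0,0} = 2
G(11) = mex{1,1,0,0,0} = 2
G(12) = mex{1,1,1,0,0} = 2
G(13) = mex{1,1,1,0,0} = 2
G(14) = mex{1,1,1,0,0} = 2
G(15) = mex{2,1,1,1,0} = 3
G(16) = mex{2,2,1,1,1} = 0
G(17) = mex{2,2,2,1,1} = 0
P-positions are exactly the n with G(n) = 0.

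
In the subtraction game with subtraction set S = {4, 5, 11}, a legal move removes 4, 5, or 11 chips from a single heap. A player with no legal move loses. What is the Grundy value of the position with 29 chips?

1

n :  0  1  2  3  4  5  6  7  8  9 10 11 12 13 14 15 16 17 18 19 20 21 22 23 24 25 26 27 28 29
G :  0  0  0  0  1  1  1  1  2  0  0  2  3  1  1  3  0  0  0  0  1  1  1  1  2  0  0  2  3  1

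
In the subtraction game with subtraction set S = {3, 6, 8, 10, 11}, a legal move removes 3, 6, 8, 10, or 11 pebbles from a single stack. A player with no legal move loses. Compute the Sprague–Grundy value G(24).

G(0) = 0
G(1) = mex{} = 0
G(2) = mex{} = 0
G(3) = mex{0} = 1
G(4) = mex{0} = 1
G(5) = mex{0} = 1
G(6) = mex{1,0} = 2
G(7) = mex{1,0} = 2
G(8) = mex{1,0,0} = 2
G(9) = mex{2,1,0} = 3
G(10) = mex{2,1,0,0} = 3
G(11) = mex{2,1,1,0,0} = 3
G(12) = mex{3,2,1,0,0} = 4
G(13) = mex{3,2,1,1,0} = 4
G(14) = mex{3,2,2,1,1} = 0
G(15) = mex{4,3,2,1,1} = 0
G(16) = mex{4,3,2,2,1} = 0
G(17) = mex{0,3,3,2,2} = 1
G(18) = mex{0,4,3,2,2} = 1
G(19) = mex{0,4,3,3,2} = 1
G(20) = mex{1,0,4,3,3} = 2
G(21) = mex{1,0,4,3,3} = 2
G(22) = mex{1,0,0,4,3} = 2
G(23) = mex{2,1,0,4,4} = 3
G(24) = mex{2,1,0,0,4} = 3

3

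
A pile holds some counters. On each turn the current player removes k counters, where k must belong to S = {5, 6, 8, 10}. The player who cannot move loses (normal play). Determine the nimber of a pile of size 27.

G(0) = 0
G(1) = mex{} = 0
G(2) = mex{} = 0
G(3) = mex{} = 0
G(4) = mex{} = 0
G(5) = mex{0} = 1
G(6) = mex{0,0} = 1
G(7) = mex{0,0} = 1
G(8) = mex{0,0,0} = 1
G(9) = mex{0,0,0} = 1
G(10) = mex{1,0,0,0} = 2
G(11) = mex{1,1,0,0} = 2
G(12) = mex{1,1,0,0} = 2
G(13) = mex{1,1,1,0} = 2
G(14) = mex{1,1,1,0} = 2
G(15) = mex{2,1,1,1} = 0
G(16) = mex{2,2,1,1} = 0
G(17) = mex{2,2,1,1} = 0
G(18) = mex{2,2,2,1} = 0
G(19) = mex{2,2,2,1} = 0
G(20) = mex{0,2,2,2} = 1
G(21) = mex{0,0,2,2} = 1
G(22) = mex{0,0,2,2} = 1
G(23) = mex{0,0,0,2} = 1
G(24) = mex{0,0,0,2} = 1
G(25) = mex{1,0,0,0} = 2
G(26) = mex{1,1,0,0} = 2
G(27) = mex{1,1,0,0} = 2

2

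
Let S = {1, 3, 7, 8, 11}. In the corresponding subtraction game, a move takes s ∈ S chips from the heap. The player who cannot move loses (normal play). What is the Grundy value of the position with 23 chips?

G(0) = 0
G(1) = mex{0} = 1
G(2) = mex{1} = 0
G(3) = mex{0,0} = 1
G(4) = mex{1,1} = 0
G(5) = mex{0,0} = 1
G(6) = mex{1,1} = 0
G(7) = mex{0,0,0} = 1
G(8) = mex{1,1,1,0} = 2
G(9) = mex{2,0,0,1} = 3
G(10) = mex{3,1,1,0} = 2
G(11) = mex{2,2,0,1,0} = 3
G(12) = mex{3,3,1,0,1} = 2
G(13) = mex{2,2,0,1,0} = 3
G(14) = mex{3,3,1,0,1} = 2
G(15) = mex{2,2,2,1,0} = 3
G(16) = mex{3,3,3,2,1} = 0
G(17) = mex{0,2,2,3,0} = 1
G(18) = mex{1,3,3,2,1} = 0
G(19) = mex{0,0,2,3,2} = 1
G(20) = mex{1,1,3,2,3} = 0
G(21) = mex{0,0,2,3,2} = 1
G(22) = mex{1,1,3,2,3} = 0
G(23) = mex{0,0,0,3,2} = 1

1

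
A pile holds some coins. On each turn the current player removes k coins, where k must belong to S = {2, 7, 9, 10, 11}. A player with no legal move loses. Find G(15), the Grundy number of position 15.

3

n :  0  1  2  3  4  5  6  7  8  9 10 11 12 13 14 15
G :  0  0  1  1  0  0  1  1  2  2  3  3  2  2  3  3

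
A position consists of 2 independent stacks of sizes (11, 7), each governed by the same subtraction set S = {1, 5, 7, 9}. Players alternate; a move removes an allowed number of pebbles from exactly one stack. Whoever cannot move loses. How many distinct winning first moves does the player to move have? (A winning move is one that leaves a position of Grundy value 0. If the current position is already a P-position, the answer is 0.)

All stacks use S = {1, 5, 7, 9}:
G(0) = 0
G(1) = mex{0} = 1
G(2) = mex{1} = 0
G(3) = mex{0} = 1
G(4) = mex{1} = 0
G(5) = mex{0,0} = 1
G(6) = mex{1,1} = 0
G(7) = mex{0,0,0} = 1
G(8) = mex{1,1,1} = 0
G(9) = mex{0,0,0,0} = 1
G(10) = mex{1,1,1,1} = 0
G(11) = mex{0,0,0,0} = 1
Stack A: G(11) = 1.
Stack B: G(7) = 1.
Combined Grundy value = 1 ⊕ 1 = 0.
A winning move leaves total XOR = 0, i.e. changes one component's Grundy value g to g ⊕ X where X is the current total.
Stack A: target g' = 1⊕0 = 1, but every legal move changes the Grundy value (mex property), so 0 moves.
Stack B: target g' = 1⊕0 = 1, but every legal move changes the Grundy value (mex property), so 0 moves.

0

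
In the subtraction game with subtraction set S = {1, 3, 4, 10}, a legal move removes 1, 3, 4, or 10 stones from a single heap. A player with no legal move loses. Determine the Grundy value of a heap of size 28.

0

n :  0  1  2  3  4  5  6  7  8  9 10 11 12 13 14 15 16 17 18 19 20 21 22 23 24 25 26 27 28
G :  0  1  0  1  2  3  2  0  1  0  1  2  3  2  0  1  0  1  2  3  2  0  1  0  1  2  3  2  0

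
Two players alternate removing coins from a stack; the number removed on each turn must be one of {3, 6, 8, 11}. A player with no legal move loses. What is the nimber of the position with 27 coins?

n :  0  1  2  3  4  5  6  7  8  9 10 11 12 13 14 15 16 17 18 19 20 21 22 23 24 25 26 27
G :  0  0  0  1  1  1  2  2  2  3  3  3  4  4  0  0  0  1  1  1  2  2  2  3  3  3  4  4

4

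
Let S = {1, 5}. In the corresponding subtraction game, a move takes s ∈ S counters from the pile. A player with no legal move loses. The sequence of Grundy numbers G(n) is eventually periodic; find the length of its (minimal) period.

G(0) = 0
G(1) = mex{0} = 1
G(2) = mex{1} = 0
G(3) = mex{0} = 1
G(4) = mex{1} = 0
G(5) = mex{0,0} = 1
G(6) = mex{1,1} = 0
G(7) = mex{0,0} = 1
G(8) = mex{1,1} = 0
G(9) = mex{0,0} = 1
G(10) = mex{1,1} = 0
G(11) = mex{0,0} = 1
G(12) = mex{1,1} = 0
G(13) = mex{0,0} = 1
G(14) = mex{1,1} = 0
G(n+2) = G(n) holds for n = 0,…,4 (a full window of length max(S) = 5), so the sequence is purely periodic with period 2.

2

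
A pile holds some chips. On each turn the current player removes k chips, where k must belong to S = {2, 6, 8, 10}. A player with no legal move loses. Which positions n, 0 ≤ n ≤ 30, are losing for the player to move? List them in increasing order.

G(0) = 0
G(1) = mex{} = 0
G(2) = mex{0} = 1
G(3) = mex{0} = 1
G(4) = mex{1} = 0
G(5) = mex{1} = 0
G(6) = mex{0,0} = 1
G(7) = mex{0,0} = 1
G(8) = mex{1,1,0} = 2
G(9) = mex{1,1,0} = 2
G(10) = mex{2,0,1,0} = 3
G(11) = mex{2,0,1,0} = 3
G(12) = mex{3,1,0,1} = 2
G(13) = mex{3,1,0,1} = 2
G(14) = mex{2,2,1,0} = 3
G(15) = mex{2,2,1,0} = 3
G(16) = mex{3,3,2,1} = 0
G(17) = mex{3,3,2,1} = 0
G(18) = mex{0,2,3,2} = 1
G(19) = mex{0,2,3,2} = 1
G(20) = mex{1,3,2,3} = 0
G(21) = mex{1,3,2,3} = 0
G(22) = mex{0,0,3,2} = 1
G(23) = mex{0,0,3,2} = 1
G(24) = mex{1,1,0,3} = 2
G(25) = mex{1,1,0,3} = 2
G(26) = mex{2,0,1,0} = 3
G(27) = mex{2,0,1,0} = 3
G(28) = mex{3,1,0,1} = 2
G(29) = mex{3,1,0,1} = 2
G(30) = mex{2,2,1,0} = 3
P-positions are exactly the n with G(n) = 0.

0, 1, 4, 5, 16, 17, 20, 21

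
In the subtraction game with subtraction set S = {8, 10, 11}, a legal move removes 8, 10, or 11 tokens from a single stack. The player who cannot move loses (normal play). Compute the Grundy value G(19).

0

n :  0  1  2  3  4  5  6  7  8  9 10 11 12 13 14 15 16 17 18 19
G :  0  0  0  0  0  0  0  0  1  1  1  1  1  1  1  1  2  2  2  0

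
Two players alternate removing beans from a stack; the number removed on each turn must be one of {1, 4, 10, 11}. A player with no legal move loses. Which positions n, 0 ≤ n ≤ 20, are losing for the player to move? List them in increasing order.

n :  0  1  2  3  4  5  6  7  8  9 10 11 12 13 14 15 16 17 18 19 20
G :  0  1  0  1  2  0  1  0  1  2  3  2  3  4  0  1  2  3  2  0  1
P-positions are exactly the n with G(n) = 0.

0, 2, 5, 7, 14, 19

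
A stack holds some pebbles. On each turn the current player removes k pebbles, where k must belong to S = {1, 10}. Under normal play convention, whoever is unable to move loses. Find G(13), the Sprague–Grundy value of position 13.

0

n :  0  1  2  3  4  5  6  7  8  9 10 11 12 13
G :  0  1  0  1  0  1  0  1  0  1  2  0  1  0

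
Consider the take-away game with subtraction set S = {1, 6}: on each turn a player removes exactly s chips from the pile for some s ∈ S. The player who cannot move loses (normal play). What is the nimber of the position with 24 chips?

1

n :  0  1  2  3  4  5  6  7  8  9 10 11 12 13 14 15 16 17 18 19 20 21 22 23 24
G :  0  1  0  1  0  1  2  0  1  0  1  0  1  2  0  1  0  1  0  1  2  0  1  0  1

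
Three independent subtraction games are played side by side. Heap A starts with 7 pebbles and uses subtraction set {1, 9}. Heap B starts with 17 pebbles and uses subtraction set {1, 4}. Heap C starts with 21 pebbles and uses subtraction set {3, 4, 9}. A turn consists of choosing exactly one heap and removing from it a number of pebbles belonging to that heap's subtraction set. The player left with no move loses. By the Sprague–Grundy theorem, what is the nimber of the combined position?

1

Heap A, S = {1, 9}:
n : 0 1 2 3 4 5 6 7
G : 0 1 0 1 0 1 0 1
G_A(7) = 1.
Heap B, S = {1, 4}:
n :  0  1  2  3  4  5  6  7  8  9 10 11 12 13 14 15 16 17
G :  0  1  0  1  2  0  1  0  1  2  0  1  0  1  2  0  1  0
G_B(17) = 0.
Heap C, S = {3, 4, 9}:
G(0) = 0
G(1) = mex{} = 0
G(2) = mex{} = 0
G(3) = mex{0} = 1
G(4) = mex{0,0} = 1
G(5) = mex{0,0} = 1
G(6) = mex{1,0} = 2
G(7) = mex{1,1} = 0
G(8) = mex{1,1} = 0
G(9) = mex{2,1,0} = 3
G(10) = mex{0,2,0} = 1
G(11) = mex{0,0,0} = 1
G(12) = mex{3,0,1} = 2
G(13) = mex{1,3,1} = 0
G(14) = mex{1,1,1} = 0
G(15) = mex{2,1,2} = 0
G(16) = mex{0,2,0} = 1
G(17) = mex{0,0,0} = 1
G(18) = mex{0,0,3} = 1
G(19) = mex{1,0,1} = 2
G(20) = mex{1,1,1} = 0
G(21) = mex{1,1,2} = 0
G_C(21) = 0.
Combined Grundy value = 1 ⊕ 0 ⊕ 0 = 1.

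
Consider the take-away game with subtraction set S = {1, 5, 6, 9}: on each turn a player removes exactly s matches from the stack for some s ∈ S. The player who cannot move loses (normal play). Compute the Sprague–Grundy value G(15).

1

n :  0  1  2  3  4  5  6  7  8  9 10 11 12 13 14 15
G :  0  1  0  1  0  1  2  3  2  3  2  3  0  1  0  1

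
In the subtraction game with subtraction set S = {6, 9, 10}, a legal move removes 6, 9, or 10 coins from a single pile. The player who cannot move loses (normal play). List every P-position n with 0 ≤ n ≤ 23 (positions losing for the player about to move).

G(0) = 0
G(1) = mex{} = 0
G(2) = mex{} = 0
G(3) = mex{} = 0
G(4) = mex{} = 0
G(5) = mex{} = 0
G(6) = mex{0} = 1
G(7) = mex{0} = 1
G(8) = mex{0} = 1
G(9) = mex{0,0} = 1
G(10) = mex{0,0,0} = 1
G(11) = mex{0,0,0} = 1
G(12) = mex{1,0,0} = 2
G(13) = mex{1,0,0} = 2
G(14) = mex{1,0,0} = 2
G(15) = mex{1,1,0} = 2
G(16) = mex{1,1,1} = 0
G(17) = mex{1,1,1} = 0
G(18) = mex{2,1,1} = 0
G(19) = mex{2,1,1} = 0
G(20) = mex{2,1,1} = 0
G(21) = mex{2,2,1} = 0
G(22) = mex{0,2,2} = 1
G(23) = mex{0,2,2} = 1
P-positions are exactly the n with G(n) = 0.

0, 1, 2, 3, 4, 5, 16, 17, 18, 19, 20, 21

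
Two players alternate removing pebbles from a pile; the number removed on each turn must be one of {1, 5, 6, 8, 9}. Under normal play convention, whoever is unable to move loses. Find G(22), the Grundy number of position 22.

2

n :  0  1  2  3  4  5  6  7  8  9 10 11 12 13 14 15 16 17 18 19 20 21 22
G :  0  1  0  1  0  1  2  3  2  3  2  3  4  5  0  1  0  1  0  1  2  3  2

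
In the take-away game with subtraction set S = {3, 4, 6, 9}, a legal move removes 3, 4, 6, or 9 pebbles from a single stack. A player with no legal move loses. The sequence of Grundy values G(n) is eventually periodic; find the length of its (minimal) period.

G(0) = 0
G(1) = mex{} = 0
G(2) = mex{} = 0
G(3) = mex{0} = 1
G(4) = mex{0,0} = 1
G(5) = mex{0,0} = 1
G(6) = mex{1,0,0} = 2
G(7) = mex{1,1,0} = 2
G(8) = mex{1,1,0} = 2
G(9) = mex{2,1,1,0} = 3
G(10) = mex{2,2,1,0} = 3
G(11) = mex{2,2,1,0} = 3
G(12) = mex{3,2,2,1} = 0
G(13) = mex{3,3,2,1} = 0
G(14) = mex{3,3,2,1} = 0
G(15) = mex{0,3,3,2} = 1
G(16) = mex{0,0,3,2} = 1
G(17) = mex{0,0,3,2} = 1
G(18) = mex{1,0,0,3} = 2
G(19) = mex{1,1,0,3} = 2
G(20) = mex{1,1,0,3} = 2
G(21) = mex{2,1,1,0} = 3
G(22) = mex{2,2,1,0} = 3
G(23) = mex{2,2,1,0} = 3
G(24) = mex{3,2,2,1} = 0
G(25) = mex{3,3,2,1} = 0
G(n+12) = G(n) holds for n = 0,…,8 (a full window of length max(S) = 9), so the sequence is purely periodic with period 12.

12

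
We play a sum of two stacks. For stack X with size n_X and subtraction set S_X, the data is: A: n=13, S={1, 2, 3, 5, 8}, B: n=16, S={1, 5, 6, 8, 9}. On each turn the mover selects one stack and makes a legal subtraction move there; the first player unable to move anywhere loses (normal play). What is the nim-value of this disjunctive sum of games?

Stack A, S = {1, 2, 3, 5, 8}:
G(0) = 0
G(1) = mex{0} = 1
G(2) = mex{1,0} = 2
G(3) = mex{2,1,0} = 3
G(4) = mex{3,2,1} = 0
G(5) = mex{0,3,2,0} = 1
G(6) = mex{1,0,3,1} = 2
G(7) = mex{2,1,0,2} = 3
G(8) = mex{3,2,1,3,0} = 4
G(9) = mex{4,3,2,0,1} = 5
G(10) = mex{5,4,3,1,2} = 0
G(11) = mex{0,5,4,2,3} = 1
G(12) = mex{1,0,5,3,0} = 2
G(13) = mex{2,1,0,4,1} = 3
G_A(13) = 3.
Stack B, S = {1, 5, 6, 8, 9}:
G(0) = 0
G(1) = mex{0} = 1
G(2) = mex{1} = 0
G(3) = mex{0} = 1
G(4) = mex{1} = 0
G(5) = mex{0,0} = 1
G(6) = mex{1,1,0} = 2
G(7) = mex{2,0,1} = 3
G(8) = mex{3,1,0,0} = 2
G(9) = mex{2,0,1,1,0} = 3
G(10) = mex{3,1,0,0,1} = 2
G(11) = mex{2,2,1,1,0} = 3
G(12) = mex{3,3,2,0,1} = 4
G(13) = mex{4,2,3,1,0} = 5
G(14) = mex{5,3,2,2,1} = 0
G(15) = mex{0,2,3,3,2} = 1
G(16) = mex{1,3,2,2,3} = 0
G_B(16) = 0.
Combined Grundy value = 3 ⊕ 0 = 3.

3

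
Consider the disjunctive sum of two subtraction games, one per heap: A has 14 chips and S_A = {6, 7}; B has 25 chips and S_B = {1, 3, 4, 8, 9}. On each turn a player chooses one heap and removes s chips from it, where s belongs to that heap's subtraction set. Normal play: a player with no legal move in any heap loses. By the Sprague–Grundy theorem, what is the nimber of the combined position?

Heap A, S = {6, 7}:
G(0) = 0
G(1) = mex{} = 0
G(2) = mex{} = 0
G(3) = mex{} = 0
G(4) = mex{} = 0
G(5) = mex{} = 0
G(6) = mex{0} = 1
G(7) = mex{0,0} = 1
G(8) = mex{0,0} = 1
G(9) = mex{0,0} = 1
G(10) = mex{0,0} = 1
G(11) = mex{0,0} = 1
G(12) = mex{1,0} = 2
G(13) = mex{1,1} = 0
G(14) = mex{1,1} = 0
G_A(14) = 0.
Heap B, S = {1, 3, 4, 8, 9}:
G(0) = 0
G(1) = mex{0} = 1
G(2) = mex{1} = 0
G(3) = mex{0,0} = 1
G(4) = mex{1,1,0} = 2
G(5) = mex{2,0,1} = 3
G(6) = mex{3,1,0} = 2
G(7) = mex{2,2,1} = 0
G(8) = mex{0,3,2,0} = 1
G(9) = mex{1,2,3,1,0} = 4
G(10) = mex{4,0,2,0,1} = 3
G(11) = mex{3,1,0,1,0} = 2
G(12) = mex{2,4,1,2,1} = 0
G(13) = mex{0,3,4,3,2} = 1
G(14) = mex{1,2,3,2,3} = 0
G(15) = mex{0,0,2,0,2} = 1
G(16) = mex{1,1,0,1,0} = 2
G(17) = mex{2,0,1,4,1} = 3
G(18) = mex{3,1,0,3,4} = 2
G(19) = mex{2,2,1,2,3} = 0
G(20) = mex{0,3,2,0,2} = 1
G(21) = mex{1,2,3,1,0} = 4
G(22) = mex{4,0,2,0,1} = 3
G(23) = mex{3,1,0,1,0} = 2
G(24) = mex{2,4,1,2,1} = 0
G(25) = mex{0,3,4,3,2} = 1
G_B(25) = 1.
Combined Grundy value = 0 ⊕ 1 = 1.

1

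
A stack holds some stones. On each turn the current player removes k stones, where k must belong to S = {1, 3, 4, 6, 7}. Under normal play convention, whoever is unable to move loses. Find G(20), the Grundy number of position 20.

n :  0  1  2  3  4  5  6  7  8  9 10 11 12 13 14 15 16 17 18 19 20
G :  0  1  0  1  2  3  2  3  4  5  0  1  0  1  2  3  2  3  4  5  0

0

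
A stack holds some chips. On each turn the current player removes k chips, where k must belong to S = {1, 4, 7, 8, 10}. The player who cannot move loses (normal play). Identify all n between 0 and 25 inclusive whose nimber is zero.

G(0) = 0
G(1) = mex{0} = 1
G(2) = mex{1} = 0
G(3) = mex{0} = 1
G(4) = mex{1,0} = 2
G(5) = mex{2,1} = 0
G(6) = mex{0,0} = 1
G(7) = mex{1,1,0} = 2
G(8) = mex{2,2,1,0} = 3
G(9) = mex{3,0,0,1} = 2
G(10) = mex{2,1,1,0,0} = 3
G(11) = mex{3,2,2,1,1} = 0
G(12) = mex{0,3,0,2,0} = 1
G(13) = mex{1,2,1,0,1} = 3
G(14) = mex{3,3,2,1,2} = 0
G(15) = mex{0,0,3,2,0} = 1
G(16) = mex{1,1,2,3,1} = 0
G(17) = mex{0,3,3,2,2} = 1
G(18) = mex{1,0,0,3,3} = 2
G(19) = mex{2,1,1,0,2} = 3
G(20) = mex{3,0,3,1,3} = 2
G(21) = mex{2,1,0,3,0} = 4
G(22) = mex{4,2,1,0,1} = 3
G(23) = mex{3,3,0,1,3} = 2
G(24) = mex{2,2,1,0,0} = 3
G(25) = mex{3,4,2,1,1} = 0
P-positions are exactly the n with G(n) = 0.

0, 2, 5, 11, 14, 16, 25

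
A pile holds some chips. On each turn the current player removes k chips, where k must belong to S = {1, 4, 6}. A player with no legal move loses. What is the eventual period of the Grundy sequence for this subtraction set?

5

n :  0  1  2  3  4  5  6  7  8  9 10 11 12 13 14
G :  0  1  0  1  2  0  1  0  1  2  0  1  0  1  2
G(n+5) = G(n) holds for n = 0,…,5 (a full window of length max(S) = 6), so the sequence is purely periodic with period 5.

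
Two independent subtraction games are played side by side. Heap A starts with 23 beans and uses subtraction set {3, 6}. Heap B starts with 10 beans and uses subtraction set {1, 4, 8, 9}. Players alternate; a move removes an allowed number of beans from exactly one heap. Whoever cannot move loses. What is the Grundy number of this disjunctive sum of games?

2

Heap A, S = {3, 6}:
G(0) = 0
G(1) = mex{} = 0
G(2) = mex{} = 0
G(3) = mex{0} = 1
G(4) = mex{0} = 1
G(5) = mex{0} = 1
G(6) = mex{1,0} = 2
G(7) = mex{1,0} = 2
G(8) = mex{1,0} = 2
G(9) = mex{2,1} = 0
G(10) = mex{2,1} = 0
G(11) = mex{2,1} = 0
G(12) = mex{0,2} = 1
G(13) = mex{0,2} = 1
G(14) = mex{0,2} = 1
G(15) = mex{1,0} = 2
G(16) = mex{1,0} = 2
G(17) = mex{1,0} = 2
G(18) = mex{2,1} = 0
G(19) = mex{2,1} = 0
G(20) = mex{2,1} = 0
G(21) = mex{0,2} = 1
G(22) = mex{0,2} = 1
G(23) = mex{0,2} = 1
G_A(23) = 1.
Heap B, S = {1, 4, 8, 9}:
n :  0  1  2  3  4  5  6  7  8  9 10
G :  0  1  0  1  2  0  1  0  1  2  3
G_B(10) = 3.
Combined Grundy value = 1 ⊕ 3 = 2.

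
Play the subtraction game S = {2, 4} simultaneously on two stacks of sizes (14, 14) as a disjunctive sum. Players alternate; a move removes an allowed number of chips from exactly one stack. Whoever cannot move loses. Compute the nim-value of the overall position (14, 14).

0

All stacks use S = {2, 4}:
n :  0  1  2  3  4  5  6  7  8  9 10 11 12 13 14
G :  0  0  1  1  2  2  0  0  1  1  2  2  0  0  1
Stack A: G(14) = 1.
Stack B: G(14) = 1.
Combined Grundy value = 1 ⊕ 1 = 0.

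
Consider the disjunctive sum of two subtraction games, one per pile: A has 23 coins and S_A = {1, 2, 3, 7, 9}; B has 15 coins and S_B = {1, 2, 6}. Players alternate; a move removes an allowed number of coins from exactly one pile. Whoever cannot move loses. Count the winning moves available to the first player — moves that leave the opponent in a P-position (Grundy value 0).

Pile A, S = {1, 2, 3, 7, 9}:
n :  0  1  2  3  4  5  6  7  8  9 10 11 12 13 14 15 16 17 18 19 20 21 22 23
G :  0  1  2  3  0  1  2  3  0  1  2  3  0  1  2  3  0  1  2  3  0  1  2  3
G_A(23) = 3.
Pile B, S = {1, 2, 6}:
G(0) = 0
G(1) = mex{0} = 1
G(2) = mex{1,0} = 2
G(3) = mex{2,1} = 0
G(4) = mex{0,2} = 1
G(5) = mex{1,0} = 2
G(6) = mex{2,1,0} = 3
G(7) = mex{3,2,1} = 0
G(8) = mex{0,3,2} = 1
G(9) = mex{1,0,0} = 2
G(10) = mex{2,1,1} = 0
G(11) = mex{0,2,2} = 1
G(12) = mex{1,0,3} = 2
G(13) = mex{2,1,0} = 3
G(14) = mex{3,2,1} = 0
G(15) = mex{0,3,2} = 1
G_B(15) = 1.
Combined Grundy value = 3 ⊕ 1 = 2.
A winning move leaves total XOR = 0, i.e. changes one component's Grundy value g to g ⊕ X where X is the current total.
Pile A: need g' = 3⊕2 = 1. Options: 23−1→G=2, 23−2→G=1, 23−3→G=0, 23−7→G=0, 23−9→G=2. Hits: 1.
Pile B: need g' = 1⊕2 = 3. Options: 15−1→G=0, 15−2→G=3, 15−6→G=2. Hits: 1.

2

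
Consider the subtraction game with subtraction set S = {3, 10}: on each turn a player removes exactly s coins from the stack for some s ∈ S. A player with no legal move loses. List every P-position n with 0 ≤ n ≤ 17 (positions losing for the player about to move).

G(0) = 0
G(1) = mex{} = 0
G(2) = mex{} = 0
G(3) = mex{0} = 1
G(4) = mex{0} = 1
G(5) = mex{0} = 1
G(6) = mex{1} = 0
G(7) = mex{1} = 0
G(8) = mex{1} = 0
G(9) = mex{0} = 1
G(10) = mex{0,0} = 1
G(11) = mex{0,0} = 1
G(12) = mex{1,0} = 2
G(13) = mex{1,1} = 0
G(14) = mex{1,1} = 0
G(15) = mex{2,1} = 0
G(16) = mex{0,0} = 1
G(17) = mex{0,0} = 1
P-positions are exactly the n with G(n) = 0.

0, 1, 2, 6, 7, 8, 13, 14, 15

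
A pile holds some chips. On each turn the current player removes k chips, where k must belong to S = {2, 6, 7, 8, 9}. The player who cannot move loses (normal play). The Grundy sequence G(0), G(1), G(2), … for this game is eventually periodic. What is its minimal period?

15

n :  0  1  2  3  4  5  6  7  8  9 10 11 12 13 14 15 16 17 18 19 20 21 22 23 24 25 26 27 28 29 30 31
G :  0  0  1  1  0  0  1  1  2  2  3  3  2  2  3  0  0  1  1  0  0  1  1  2  2  3  3  2  2  3  0  0
G(n+15) = G(n) holds for n = 0,…,8 (a full window of length max(S) = 9), so the sequence is purely periodic with period 15.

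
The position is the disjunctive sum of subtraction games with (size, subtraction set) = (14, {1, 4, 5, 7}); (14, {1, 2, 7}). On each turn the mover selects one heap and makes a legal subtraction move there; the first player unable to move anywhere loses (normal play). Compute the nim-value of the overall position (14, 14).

Heap A, S = {1, 4, 5, 7}:
n :  0  1  2  3  4  5  6  7  8  9 10 11 12 13 14
G :  0  1  0  1  2  3  2  3  0  1  0  1  2  3  2
G_A(14) = 2.
Heap B, S = {1, 2, 7}:
n :  0  1  2  3  4  5  6  7  8  9 10 11 12 13 14
G :  0  1  2  0  1  2  0  1  2  0  1  2  0  1  2
G_B(14) = 2.
Combined Grundy value = 2 ⊕ 2 = 0.

0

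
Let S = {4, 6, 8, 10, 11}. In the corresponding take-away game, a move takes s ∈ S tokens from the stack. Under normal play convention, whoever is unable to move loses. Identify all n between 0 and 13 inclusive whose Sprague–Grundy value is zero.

0, 1, 2, 3

n :  0  1  2  3  4  5  6  7  8  9 10 11 12 13
G :  0  0  0  0  1  1  1  1  2  2  2  2  3  3
P-positions are exactly the n with G(n) = 0.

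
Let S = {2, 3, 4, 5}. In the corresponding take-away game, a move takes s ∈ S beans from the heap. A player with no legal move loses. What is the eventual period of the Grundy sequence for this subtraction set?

n :  0  1  2  3  4  5  6  7  8  9 10 11 12 13 14 15
G :  0  0  1  1  2  2  3  0  0  1  1  2  2  3  0  0
G(n+7) = G(n) holds for n = 0,…,4 (a full window of length max(S) = 5), so the sequence is purely periodic with period 7.

7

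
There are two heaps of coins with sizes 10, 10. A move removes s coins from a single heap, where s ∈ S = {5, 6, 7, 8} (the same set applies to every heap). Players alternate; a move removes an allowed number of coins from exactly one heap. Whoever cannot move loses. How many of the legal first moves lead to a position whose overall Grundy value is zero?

All heaps use S = {5, 6, 7, 8}:
n :  0  1  2  3  4  5  6  7  8  9 10
G :  0  0  0  0  0  1  1  1  1  1  2
Heap A: G(10) = 2.
Heap B: G(10) = 2.
Combined Grundy value = 2 ⊕ 2 = 0.
A winning move leaves total XOR = 0, i.e. changes one component's Grundy value g to g ⊕ X where X is the current total.
Heap A: target g' = 2⊕0 = 2, but every legal move changes the Grundy value (mex property), so 0 moves.
Heap B: target g' = 2⊕0 = 2, but every legal move changes the Grundy value (mex property), so 0 moves.

0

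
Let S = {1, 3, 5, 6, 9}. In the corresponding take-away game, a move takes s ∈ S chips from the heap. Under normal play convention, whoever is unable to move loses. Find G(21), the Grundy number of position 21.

n :  0  1  2  3  4  5  6  7  8  9 10 11 12 13 14 15 16 17 18 19 20 21
G :  0  1  0  1  0  1  2  3  2  3  2  3  0  1  0  1  0  1  2  3  2  3

3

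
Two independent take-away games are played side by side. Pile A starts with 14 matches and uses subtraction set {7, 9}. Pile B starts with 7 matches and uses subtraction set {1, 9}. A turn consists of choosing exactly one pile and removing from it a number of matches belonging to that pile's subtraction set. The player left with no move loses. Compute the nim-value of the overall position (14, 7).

3

Pile A, S = {7, 9}:
G(0) = 0
G(1) = mex{} = 0
G(2) = mex{} = 0
G(3) = mex{} = 0
G(4) = mex{} = 0
G(5) = mex{} = 0
G(6) = mex{} = 0
G(7) = mex{0} = 1
G(8) = mex{0} = 1
G(9) = mex{0,0} = 1
G(10) = mex{0,0} = 1
G(11) = mex{0,0} = 1
G(12) = mex{0,0} = 1
G(13) = mex{0,0} = 1
G(14) = mex{1,0} = 2
G_A(14) = 2.
Pile B, S = {1, 9}:
G(0) = 0
G(1) = mex{0} = 1
G(2) = mex{1} = 0
G(3) = mex{0} = 1
G(4) = mex{1} = 0
G(5) = mex{0} = 1
G(6) = mex{1} = 0
G(7) = mex{0} = 1
G_B(7) = 1.
Combined Grundy value = 2 ⊕ 1 = 3.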